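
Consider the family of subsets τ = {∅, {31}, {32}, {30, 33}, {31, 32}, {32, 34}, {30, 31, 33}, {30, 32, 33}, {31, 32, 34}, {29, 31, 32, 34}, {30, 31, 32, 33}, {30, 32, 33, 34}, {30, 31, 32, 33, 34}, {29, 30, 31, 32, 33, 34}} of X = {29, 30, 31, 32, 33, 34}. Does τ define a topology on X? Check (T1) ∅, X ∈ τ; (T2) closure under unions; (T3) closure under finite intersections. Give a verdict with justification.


τ IS a topology on X.

Axiom (T1): ∅ ∈ τ? Yes; X ∈ τ? Yes.
Axiom (T2/T3): check pairwise unions and intersections of members of τ.
All pairwise intersections and unions checked — each lies in τ. Therefore τ satisfies (T1), (T2), (T3): it IS a topology on X.


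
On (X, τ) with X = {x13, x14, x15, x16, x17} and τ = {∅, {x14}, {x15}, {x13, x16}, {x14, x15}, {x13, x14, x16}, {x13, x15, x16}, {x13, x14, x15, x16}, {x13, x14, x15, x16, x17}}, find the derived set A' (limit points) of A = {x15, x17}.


A' = {x17}

For each x ∈ X, list the open sets U ∈ τ with x ∈ U, then check whether U ∩ (A ∖ {x}) ≠ ∅ for every such U.
  x = x13: open {x13, x16} ∋ x has {x13, x16} ∩ (A ∖ {x13}) = ∅, so x is NOT a limit point.
  x = x14: open {x14} ∋ x has {x14} ∩ (A ∖ {x14}) = ∅, so x is NOT a limit point.
  x = x15: open {x15} ∋ x has {x15} ∩ (A ∖ {x15}) = ∅, so x is NOT a limit point.
  x = x16: open {x13, x16} ∋ x has {x13, x16} ∩ (A ∖ {x16}) = ∅, so x is NOT a limit point.
  x = x17: opens ∋ x are {x13, x14, x15, x16, x17}; each meets A ∖ {x17}, so x IS a limit point.
Collecting: A' = {x17}.


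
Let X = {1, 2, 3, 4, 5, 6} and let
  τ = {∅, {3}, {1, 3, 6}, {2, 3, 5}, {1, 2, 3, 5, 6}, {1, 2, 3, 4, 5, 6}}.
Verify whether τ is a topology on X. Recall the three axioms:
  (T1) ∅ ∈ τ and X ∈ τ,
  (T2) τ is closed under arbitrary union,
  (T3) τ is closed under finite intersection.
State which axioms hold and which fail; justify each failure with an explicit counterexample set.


τ IS a topology on X.

Axiom (T1): ∅ ∈ τ? Yes; X ∈ τ? Yes.
Axiom (T2/T3): check pairwise unions and intersections of members of τ.
All pairwise intersections and unions checked — each lies in τ. Therefore τ satisfies (T1), (T2), (T3): it IS a topology on X.


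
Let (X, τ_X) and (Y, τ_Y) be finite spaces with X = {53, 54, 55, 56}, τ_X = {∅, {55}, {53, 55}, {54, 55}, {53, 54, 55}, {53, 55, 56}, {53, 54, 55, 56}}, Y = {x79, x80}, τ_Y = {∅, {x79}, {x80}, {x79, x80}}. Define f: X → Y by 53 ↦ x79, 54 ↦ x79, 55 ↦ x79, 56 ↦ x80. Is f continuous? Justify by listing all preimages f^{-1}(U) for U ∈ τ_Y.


f is NOT continuous.

Compute f^{-1}(U) for each U ∈ τ_Y:
  U = ∅: f^{-1}(U) = ∅ ∈ τ_X ✓.
  U = {x79}: f^{-1}(U) = {53, 54, 55} ∈ τ_X ✓.
  U = {x80}: f^{-1}(U) = {56} ∉ τ_X ✗.
  U = {x79, x80}: f^{-1}(U) = {53, 54, 55, 56} ∈ τ_X ✓.
Found U = {x80} with f^{-1}(U) = {56} not in τ_X. Therefore f is NOT continuous.


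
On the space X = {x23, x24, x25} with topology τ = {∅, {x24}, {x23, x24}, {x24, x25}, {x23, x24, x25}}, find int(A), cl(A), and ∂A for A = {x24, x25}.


int(A) = {x24, x25}, cl(A) = {x23, x24, x25}, ∂A = {x23}.

Closed sets in (X, τ) are complements of opens:
  closed(X, τ) = {∅, {x23}, {x25}, {x23, x25}, {x23, x24, x25}}.
int(A) = ⋃ {U ∈ τ : U ⊆ A}. Opens contained in A: ∅, {x24}, {x24, x25}.
Taking the union of these: int(A) = {x24, x25}.
cl(A) = ⋂ {C closed : A ⊆ C}. Closed sets containing A: {x23, x24, x25}.
Intersecting these: cl(A) = {x23, x24, x25}.
∂A = cl(A) ∖ int(A) = {x23, x24, x25} ∖ {x24, x25} = {x23}.


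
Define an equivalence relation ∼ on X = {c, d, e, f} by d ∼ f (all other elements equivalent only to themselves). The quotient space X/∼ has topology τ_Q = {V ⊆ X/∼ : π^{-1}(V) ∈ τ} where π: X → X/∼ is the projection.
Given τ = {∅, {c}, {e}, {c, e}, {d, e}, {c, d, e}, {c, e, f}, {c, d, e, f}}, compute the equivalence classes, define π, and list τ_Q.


X/∼ = {[c], [d=f], [e]}; |τ_Q| = 5.

Equivalence classes: [c], [d=f], [e].
Quotient map π: X → X/∼ sends c ↦ [c], d ↦ [d=f], e ↦ [e], f ↦ [d=f].
For each subset V ⊆ X/∼, compute π^{-1}(V) ⊆ X and check whether π^{-1}(V) ∈ τ. V is open in τ_Q iff π^{-1}(V) ∈ τ.
  V = {}: π^{-1}(V) = ∅ ∈ τ ✓.
  V = {[c]}: π^{-1}(V) = {c} ∈ τ ✓.
  V = {[d=f]}: π^{-1}(V) = {d, f} ∉ τ ✗.
  V = {[c], [d=f]}: π^{-1}(V) = {c, d, f} ∉ τ ✗.
  V = {[e]}: π^{-1}(V) = {e} ∈ τ ✓.
  V = {[c], [e]}: π^{-1}(V) = {c, e} ∈ τ ✓.
  V = {[d=f], [e]}: π^{-1}(V) = {d, e, f} ∉ τ ✗.
  V = {[c], [d=f], [e]}: π^{-1}(V) = {c, d, e, f} ∈ τ ✓.
Open sets in the quotient: τ_Q = {{}, {[c]}, {[e]}, {[c], [e]}, {[c], [d=f], [e]}} (5 elements).


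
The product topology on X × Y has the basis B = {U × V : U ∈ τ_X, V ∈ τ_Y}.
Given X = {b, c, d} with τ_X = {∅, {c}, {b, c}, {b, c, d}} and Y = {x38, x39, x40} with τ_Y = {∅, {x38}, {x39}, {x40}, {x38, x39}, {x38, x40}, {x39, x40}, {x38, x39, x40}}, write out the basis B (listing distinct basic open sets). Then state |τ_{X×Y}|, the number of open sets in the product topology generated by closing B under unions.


Basis B = {∅ × ∅, {c} × {x38}, {c} × {x39}, {c} × {x40}, {b, c} × {x38}, {b, c} × {x39}, {b, c} × {x40}, {c} × {x38, x39}, {c} × {x38, x40}, {c} × {x39, x40}, {b, c, d} × {x38}, {b, c, d} × {x39}, {b, c, d} × {x40}, {c} × {x38, x39, x40}, {b, c} × {x38, x39}, {b, c} × {x38, x40}, {b, c} × {x39, x40}, {b, c} × {x38, x39, x40}, {b, c, d} × {x38, x39}, {b, c, d} × {x38, x40}, {b, c, d} × {x39, x40}, {b, c, d} × {x38, x39, x40}}; |τ_{X×Y}| = 64.

Enumerate products U × V with U ∈ τ_X, V ∈ τ_Y (deduplicated):
  ∅ × ∅ = {} (∅)
  {c} × {x38} = {(c,x38)}
  {c} × {x39} = {(c,x39)}
  {c} × {x40} = {(c,x40)}
  {b, c} × {x38} = {(b,x38), (c,x38)}
  {b, c} × {x39} = {(b,x39), (c,x39)}
  {b, c} × {x40} = {(b,x40), (c,x40)}
  {c} × {x38, x39} = {(c,x38), (c,x39)}
  {c} × {x38, x40} = {(c,x38), (c,x40)}
  {c} × {x39, x40} = {(c,x39), (c,x40)}
  {b, c, d} × {x38} = {(b,x38), (c,x38), (d,x38)}
  {b, c, d} × {x39} = {(b,x39), (c,x39), (d,x39)}
  {b, c, d} × {x40} = {(b,x40), (c,x40), (d,x40)}
  {c} × {x38, x39, x40} = {(c,x38), (c,x39), (c,x40)}
  {b, c} × {x38, x39} = {(b,x38), (b,x39), (c,x38), (c,x39)}
  {b, c} × {x38, x40} = {(b,x38), (b,x40), (c,x38), (c,x40)}
  {b, c} × {x39, x40} = {(b,x39), (b,x40), (c,x39), (c,x40)}
  {b, c} × {x38, x39, x40} = {(b,x38), (b,x39), (b,x40), (c,x38), (c,x39), (c,x40)}
  {b, c, d} × {x38, x39} = {(b,x38), (b,x39), (c,x38), (c,x39), (d,x38), (d,x39)}
  {b, c, d} × {x38, x40} = {(b,x38), (b,x40), (c,x38), (c,x40), (d,x38), (d,x40)}
  {b, c, d} × {x39, x40} = {(b,x39), (b,x40), (c,x39), (c,x40), (d,x39), (d,x40)}
  {b, c, d} × {x38, x39, x40} = {(b,x38), (b,x39), (b,x40), (c,x38), (c,x39), (c,x40), (d,x38), (d,x39), (d,x40)}
These 22 distinct sets form the basis B.
Close under arbitrary unions to get τ_{X×Y}; counting gives |τ_{X×Y}| = 64.


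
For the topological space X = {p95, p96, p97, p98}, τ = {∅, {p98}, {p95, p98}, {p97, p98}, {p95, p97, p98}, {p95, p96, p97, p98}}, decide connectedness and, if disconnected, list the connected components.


(X, τ) is connected.

Find clopen sets (U ∈ τ with X ∖ U ∈ τ):
  U = ∅, X ∖ U = {p95, p96, p97, p98} — both open, so U is clopen.
  U = {p95, p96, p97, p98}, X ∖ U = ∅ — both open, so U is clopen.
Only trivial clopens (∅ and X) exist, so (X, τ) is connected.
Compute connected components by grouping points that agree on all clopens:
  component: {p95, p96, p97, p98}


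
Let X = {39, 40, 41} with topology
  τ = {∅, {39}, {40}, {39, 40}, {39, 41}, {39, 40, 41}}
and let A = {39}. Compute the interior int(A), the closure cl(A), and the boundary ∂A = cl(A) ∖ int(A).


int(A) = {39}, cl(A) = {39, 41}, ∂A = {41}.

Closed sets in (X, τ) are complements of opens:
  closed(X, τ) = {∅, {40}, {41}, {39, 41}, {40, 41}, {39, 40, 41}}.
int(A) = ⋃ {U ∈ τ : U ⊆ A}. Opens contained in A: ∅, {39}.
Taking the union of these: int(A) = {39}.
cl(A) = ⋂ {C closed : A ⊆ C}. Closed sets containing A: {39, 41}, {39, 40, 41}.
Intersecting these: cl(A) = {39, 41}.
∂A = cl(A) ∖ int(A) = {39, 41} ∖ {39} = {41}.


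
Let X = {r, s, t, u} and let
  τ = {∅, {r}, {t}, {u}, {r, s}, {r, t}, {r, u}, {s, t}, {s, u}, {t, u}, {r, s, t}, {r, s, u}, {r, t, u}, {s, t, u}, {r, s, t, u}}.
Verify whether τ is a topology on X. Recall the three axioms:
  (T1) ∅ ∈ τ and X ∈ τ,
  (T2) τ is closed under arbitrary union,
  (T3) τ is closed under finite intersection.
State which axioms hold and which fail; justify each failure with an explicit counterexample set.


τ is NOT a topology on X.

Axiom (T1): ∅ ∈ τ? Yes; X ∈ τ? Yes.
Axiom (T2/T3): check pairwise unions and intersections of members of τ.
Counterexample for (T3): {r, s} ∩ {s, t} = {s} ∉ τ. Therefore τ is NOT a topology.


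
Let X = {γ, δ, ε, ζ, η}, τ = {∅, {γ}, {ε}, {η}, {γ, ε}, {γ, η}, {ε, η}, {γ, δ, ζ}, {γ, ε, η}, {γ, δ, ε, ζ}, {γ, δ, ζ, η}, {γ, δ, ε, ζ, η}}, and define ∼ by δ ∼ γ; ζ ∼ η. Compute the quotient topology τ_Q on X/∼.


X/∼ = {[γ=δ], [ε], [ζ=η]}; |τ_Q| = 4.

Equivalence classes: [γ=δ], [ε], [ζ=η].
Quotient map π: X → X/∼ sends γ ↦ [γ=δ], δ ↦ [γ=δ], ε ↦ [ε], ζ ↦ [ζ=η], η ↦ [ζ=η].
For each subset V ⊆ X/∼, compute π^{-1}(V) ⊆ X and check whether π^{-1}(V) ∈ τ. V is open in τ_Q iff π^{-1}(V) ∈ τ.
  V = {}: π^{-1}(V) = ∅ ∈ τ ✓.
  V = {[γ=δ]}: π^{-1}(V) = {γ, δ} ∉ τ ✗.
  V = {[ε]}: π^{-1}(V) = {ε} ∈ τ ✓.
  V = {[γ=δ], [ε]}: π^{-1}(V) = {γ, δ, ε} ∉ τ ✗.
  V = {[ζ=η]}: π^{-1}(V) = {ζ, η} ∉ τ ✗.
  V = {[γ=δ], [ζ=η]}: π^{-1}(V) = {γ, δ, ζ, η} ∈ τ ✓.
  V = {[ε], [ζ=η]}: π^{-1}(V) = {ε, ζ, η} ∉ τ ✗.
  V = {[γ=δ], [ε], [ζ=η]}: π^{-1}(V) = {γ, δ, ε, ζ, η} ∈ τ ✓.
Open sets in the quotient: τ_Q = {{}, {[ε]}, {[γ=δ], [ζ=η]}, {[γ=δ], [ε], [ζ=η]}} (4 elements).


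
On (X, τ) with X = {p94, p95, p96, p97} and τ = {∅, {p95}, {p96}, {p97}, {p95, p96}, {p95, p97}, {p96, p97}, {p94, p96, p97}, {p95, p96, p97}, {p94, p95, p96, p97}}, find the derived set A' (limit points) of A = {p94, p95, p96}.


A' = {p94}

For each x ∈ X, list the open sets U ∈ τ with x ∈ U, then check whether U ∩ (A ∖ {x}) ≠ ∅ for every such U.
  x = p94: opens ∋ x are {p94, p96, p97}, {p94, p95, p96, p97}; each meets A ∖ {p94}, so x IS a limit point.
  x = p95: open {p95} ∋ x has {p95} ∩ (A ∖ {p95}) = ∅, so x is NOT a limit point.
  x = p96: open {p96} ∋ x has {p96} ∩ (A ∖ {p96}) = ∅, so x is NOT a limit point.
  x = p97: open {p97} ∋ x has {p97} ∩ (A ∖ {p97}) = ∅, so x is NOT a limit point.
Collecting: A' = {p94}.


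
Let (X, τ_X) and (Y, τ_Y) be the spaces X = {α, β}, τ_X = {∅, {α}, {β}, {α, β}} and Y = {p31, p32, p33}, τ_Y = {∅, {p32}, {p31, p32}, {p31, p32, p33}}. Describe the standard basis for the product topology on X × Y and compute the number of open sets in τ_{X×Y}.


Basis B = {∅ × ∅, {α} × {p32}, {β} × {p32}, {α} × {p31, p32}, {α, β} × {p32}, {β} × {p31, p32}, {α} × {p31, p32, p33}, {β} × {p31, p32, p33}, {α, β} × {p31, p32}, {α, β} × {p31, p32, p33}}; |τ_{X×Y}| = 16.

Enumerate products U × V with U ∈ τ_X, V ∈ τ_Y (deduplicated):
  ∅ × ∅ = {} (∅)
  {α} × {p32} = {(α,p32)}
  {β} × {p32} = {(β,p32)}
  {α} × {p31, p32} = {(α,p31), (α,p32)}
  {α, β} × {p32} = {(α,p32), (β,p32)}
  {β} × {p31, p32} = {(β,p31), (β,p32)}
  {α} × {p31, p32, p33} = {(α,p31), (α,p32), (α,p33)}
  {β} × {p31, p32, p33} = {(β,p31), (β,p32), (β,p33)}
  {α, β} × {p31, p32} = {(α,p31), (α,p32), (β,p31), (β,p32)}
  {α, β} × {p31, p32, p33} = {(α,p31), (α,p32), (α,p33), (β,p31), (β,p32), (β,p33)}
These 10 distinct sets form the basis B.
Close under arbitrary unions to get τ_{X×Y}; counting gives |τ_{X×Y}| = 16.


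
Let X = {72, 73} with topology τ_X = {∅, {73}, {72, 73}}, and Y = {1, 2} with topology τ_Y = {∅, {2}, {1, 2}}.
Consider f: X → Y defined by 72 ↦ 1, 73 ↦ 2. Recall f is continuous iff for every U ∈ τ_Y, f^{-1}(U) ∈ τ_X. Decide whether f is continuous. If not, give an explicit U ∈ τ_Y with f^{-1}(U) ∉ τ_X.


f IS continuous.

Compute f^{-1}(U) for each U ∈ τ_Y:
  U = ∅: f^{-1}(U) = ∅ ∈ τ_X ✓.
  U = {2}: f^{-1}(U) = {73} ∈ τ_X ✓.
  U = {1, 2}: f^{-1}(U) = {72, 73} ∈ τ_X ✓.
Every preimage lies in τ_X, so f IS continuous.


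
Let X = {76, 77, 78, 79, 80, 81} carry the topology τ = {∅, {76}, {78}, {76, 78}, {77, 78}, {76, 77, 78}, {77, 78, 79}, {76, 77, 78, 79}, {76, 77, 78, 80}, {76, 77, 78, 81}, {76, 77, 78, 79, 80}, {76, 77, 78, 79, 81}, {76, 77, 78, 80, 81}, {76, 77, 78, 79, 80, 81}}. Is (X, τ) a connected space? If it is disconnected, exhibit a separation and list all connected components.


(X, τ) is connected.

Find clopen sets (U ∈ τ with X ∖ U ∈ τ):
  U = ∅, X ∖ U = {76, 77, 78, 79, 80, 81} — both open, so U is clopen.
  U = {76, 77, 78, 79, 80, 81}, X ∖ U = ∅ — both open, so U is clopen.
Only trivial clopens (∅ and X) exist, so (X, τ) is connected.
Compute connected components by grouping points that agree on all clopens:
  component: {76, 77, 78, 79, 80, 81}


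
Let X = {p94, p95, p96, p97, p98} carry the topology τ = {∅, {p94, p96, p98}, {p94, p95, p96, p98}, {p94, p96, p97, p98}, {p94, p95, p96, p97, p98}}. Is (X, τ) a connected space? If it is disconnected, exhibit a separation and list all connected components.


(X, τ) is connected.

Find clopen sets (U ∈ τ with X ∖ U ∈ τ):
  U = ∅, X ∖ U = {p94, p95, p96, p97, p98} — both open, so U is clopen.
  U = {p94, p95, p96, p97, p98}, X ∖ U = ∅ — both open, so U is clopen.
Only trivial clopens (∅ and X) exist, so (X, τ) is connected.
Compute connected components by grouping points that agree on all clopens:
  component: {p94, p95, p96, p97, p98}


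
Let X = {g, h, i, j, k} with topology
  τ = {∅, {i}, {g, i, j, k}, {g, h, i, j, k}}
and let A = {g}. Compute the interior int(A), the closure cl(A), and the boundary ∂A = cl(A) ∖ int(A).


int(A) = ∅, cl(A) = {g, h, j, k}, ∂A = {g, h, j, k}.

Closed sets in (X, τ) are complements of opens:
  closed(X, τ) = {∅, {h}, {g, h, j, k}, {g, h, i, j, k}}.
int(A) = ⋃ {U ∈ τ : U ⊆ A}. Opens contained in A: ∅.
Taking the union of these: int(A) = ∅.
cl(A) = ⋂ {C closed : A ⊆ C}. Closed sets containing A: {g, h, j, k}, {g, h, i, j, k}.
Intersecting these: cl(A) = {g, h, j, k}.
∂A = cl(A) ∖ int(A) = {g, h, j, k} ∖ ∅ = {g, h, j, k}.


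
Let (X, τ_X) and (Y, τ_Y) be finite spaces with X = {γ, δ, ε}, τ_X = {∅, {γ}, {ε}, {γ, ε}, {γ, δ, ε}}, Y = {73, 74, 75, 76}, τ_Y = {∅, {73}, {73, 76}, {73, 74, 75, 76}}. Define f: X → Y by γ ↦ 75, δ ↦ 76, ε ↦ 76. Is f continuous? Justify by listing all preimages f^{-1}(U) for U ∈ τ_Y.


f is NOT continuous.

Compute f^{-1}(U) for each U ∈ τ_Y:
  U = ∅: f^{-1}(U) = ∅ ∈ τ_X ✓.
  U = {73}: f^{-1}(U) = ∅ ∈ τ_X ✓.
  U = {73, 76}: f^{-1}(U) = {δ, ε} ∉ τ_X ✗.
  U = {73, 74, 75, 76}: f^{-1}(U) = {γ, δ, ε} ∈ τ_X ✓.
Found U = {73, 76} with f^{-1}(U) = {δ, ε} not in τ_X. Therefore f is NOT continuous.


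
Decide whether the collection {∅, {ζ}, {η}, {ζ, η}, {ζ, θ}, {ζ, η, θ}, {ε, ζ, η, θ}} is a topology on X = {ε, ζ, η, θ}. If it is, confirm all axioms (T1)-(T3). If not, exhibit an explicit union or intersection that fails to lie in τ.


τ IS a topology on X.

Axiom (T1): ∅ ∈ τ? Yes; X ∈ τ? Yes.
Axiom (T2/T3): check pairwise unions and intersections of members of τ.
All pairwise intersections and unions checked — each lies in τ. Therefore τ satisfies (T1), (T2), (T3): it IS a topology on X.


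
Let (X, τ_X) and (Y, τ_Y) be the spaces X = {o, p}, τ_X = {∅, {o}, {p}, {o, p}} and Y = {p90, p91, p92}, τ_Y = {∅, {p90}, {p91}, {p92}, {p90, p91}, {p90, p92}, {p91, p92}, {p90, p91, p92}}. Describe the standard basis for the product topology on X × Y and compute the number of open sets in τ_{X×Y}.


Basis B = {∅ × ∅, {o} × {p90}, {o} × {p91}, {o} × {p92}, {p} × {p90}, {p} × {p91}, {p} × {p92}, {o} × {p90, p91}, {o} × {p90, p92}, {o, p} × {p90}, {o} × {p91, p92}, {o, p} × {p91}, {o, p} × {p92}, {p} × {p90, p91}, {p} × {p90, p92}, {p} × {p91, p92}, {o} × {p90, p91, p92}, {p} × {p90, p91, p92}, {o, p} × {p90, p91}, {o, p} × {p90, p92}, {o, p} × {p91, p92}, {o, p} × {p90, p91, p92}}; |τ_{X×Y}| = 64.

Enumerate products U × V with U ∈ τ_X, V ∈ τ_Y (deduplicated):
  ∅ × ∅ = {} (∅)
  {o} × {p90} = {(o,p90)}
  {o} × {p91} = {(o,p91)}
  {o} × {p92} = {(o,p92)}
  {p} × {p90} = {(p,p90)}
  {p} × {p91} = {(p,p91)}
  {p} × {p92} = {(p,p92)}
  {o} × {p90, p91} = {(o,p90), (o,p91)}
  {o} × {p90, p92} = {(o,p90), (o,p92)}
  {o, p} × {p90} = {(o,p90), (p,p90)}
  {o} × {p91, p92} = {(o,p91), (o,p92)}
  {o, p} × {p91} = {(o,p91), (p,p91)}
  {o, p} × {p92} = {(o,p92), (p,p92)}
  {p} × {p90, p91} = {(p,p90), (p,p91)}
  {p} × {p90, p92} = {(p,p90), (p,p92)}
  {p} × {p91, p92} = {(p,p91), (p,p92)}
  {o} × {p90, p91, p92} = {(o,p90), (o,p91), (o,p92)}
  {p} × {p90, p91, p92} = {(p,p90), (p,p91), (p,p92)}
  {o, p} × {p90, p91} = {(o,p90), (o,p91), (p,p90), (p,p91)}
  {o, p} × {p90, p92} = {(o,p90), (o,p92), (p,p90), (p,p92)}
  {o, p} × {p91, p92} = {(o,p91), (o,p92), (p,p91), (p,p92)}
  {o, p} × {p90, p91, p92} = {(o,p90), (o,p91), (o,p92), (p,p90), (p,p91), (p,p92)}
These 22 distinct sets form the basis B.
Close under arbitrary unions to get τ_{X×Y}; counting gives |τ_{X×Y}| = 64.


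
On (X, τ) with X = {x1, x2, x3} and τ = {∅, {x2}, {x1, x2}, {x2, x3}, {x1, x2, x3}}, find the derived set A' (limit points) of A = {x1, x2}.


A' = {x1, x3}

For each x ∈ X, list the open sets U ∈ τ with x ∈ U, then check whether U ∩ (A ∖ {x}) ≠ ∅ for every such U.
  x = x1: opens ∋ x are {x1, x2}, {x1, x2, x3}; each meets A ∖ {x1}, so x IS a limit point.
  x = x2: open {x2} ∋ x has {x2} ∩ (A ∖ {x2}) = ∅, so x is NOT a limit point.
  x = x3: opens ∋ x are {x2, x3}, {x1, x2, x3}; each meets A ∖ {x3}, so x IS a limit point.
Collecting: A' = {x1, x3}.


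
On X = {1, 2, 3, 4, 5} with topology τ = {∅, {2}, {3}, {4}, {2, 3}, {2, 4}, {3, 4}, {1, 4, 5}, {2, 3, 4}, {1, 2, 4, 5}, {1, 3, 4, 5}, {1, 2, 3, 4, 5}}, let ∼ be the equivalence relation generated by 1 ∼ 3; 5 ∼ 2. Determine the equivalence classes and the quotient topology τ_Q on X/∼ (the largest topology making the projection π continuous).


X/∼ = {[1=3], [2=5], [4]}; |τ_Q| = 3.

Equivalence classes: [1=3], [2=5], [4].
Quotient map π: X → X/∼ sends 1 ↦ [1=3], 2 ↦ [2=5], 3 ↦ [1=3], 4 ↦ [4], 5 ↦ [2=5].
For each subset V ⊆ X/∼, compute π^{-1}(V) ⊆ X and check whether π^{-1}(V) ∈ τ. V is open in τ_Q iff π^{-1}(V) ∈ τ.
  V = {}: π^{-1}(V) = ∅ ∈ τ ✓.
  V = {[1=3]}: π^{-1}(V) = {1, 3} ∉ τ ✗.
  V = {[2=5]}: π^{-1}(V) = {2, 5} ∉ τ ✗.
  V = {[1=3], [2=5]}: π^{-1}(V) = {1, 2, 3, 5} ∉ τ ✗.
  V = {[4]}: π^{-1}(V) = {4} ∈ τ ✓.
  V = {[1=3], [4]}: π^{-1}(V) = {1, 3, 4} ∉ τ ✗.
  V = {[2=5], [4]}: π^{-1}(V) = {2, 4, 5} ∉ τ ✗.
  V = {[1=3], [2=5], [4]}: π^{-1}(V) = {1, 2, 3, 4, 5} ∈ τ ✓.
Open sets in the quotient: τ_Q = {{}, {[4]}, {[1=3], [2=5], [4]}} (3 elements).


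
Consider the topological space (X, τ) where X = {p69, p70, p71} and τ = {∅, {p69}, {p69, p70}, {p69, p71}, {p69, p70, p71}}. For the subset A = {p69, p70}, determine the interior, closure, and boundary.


int(A) = {p69, p70}, cl(A) = {p69, p70, p71}, ∂A = {p71}.

Closed sets in (X, τ) are complements of opens:
  closed(X, τ) = {∅, {p70}, {p71}, {p70, p71}, {p69, p70, p71}}.
int(A) = ⋃ {U ∈ τ : U ⊆ A}. Opens contained in A: ∅, {p69}, {p69, p70}.
Taking the union of these: int(A) = {p69, p70}.
cl(A) = ⋂ {C closed : A ⊆ C}. Closed sets containing A: {p69, p70, p71}.
Intersecting these: cl(A) = {p69, p70, p71}.
∂A = cl(A) ∖ int(A) = {p69, p70, p71} ∖ {p69, p70} = {p71}.


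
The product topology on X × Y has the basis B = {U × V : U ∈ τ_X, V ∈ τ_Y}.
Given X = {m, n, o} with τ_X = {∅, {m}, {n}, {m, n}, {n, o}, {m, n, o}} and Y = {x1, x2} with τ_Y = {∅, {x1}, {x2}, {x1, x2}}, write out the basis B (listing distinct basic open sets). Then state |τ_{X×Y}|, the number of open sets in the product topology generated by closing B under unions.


Basis B = {∅ × ∅, {m} × {x1}, {m} × {x2}, {n} × {x1}, {n} × {x2}, {m} × {x1, x2}, {m, n} × {x1}, {m, n} × {x2}, {n} × {x1, x2}, {n, o} × {x1}, {n, o} × {x2}, {m, n, o} × {x1}, {m, n, o} × {x2}, {m, n} × {x1, x2}, {n, o} × {x1, x2}, {m, n, o} × {x1, x2}}; |τ_{X×Y}| = 36.

Enumerate products U × V with U ∈ τ_X, V ∈ τ_Y (deduplicated):
  ∅ × ∅ = {} (∅)
  {m} × {x1} = {(m,x1)}
  {m} × {x2} = {(m,x2)}
  {n} × {x1} = {(n,x1)}
  {n} × {x2} = {(n,x2)}
  {m} × {x1, x2} = {(m,x1), (m,x2)}
  {m, n} × {x1} = {(m,x1), (n,x1)}
  {m, n} × {x2} = {(m,x2), (n,x2)}
  {n} × {x1, x2} = {(n,x1), (n,x2)}
  {n, o} × {x1} = {(n,x1), (o,x1)}
  {n, o} × {x2} = {(n,x2), (o,x2)}
  {m, n, o} × {x1} = {(m,x1), (n,x1), (o,x1)}
  {m, n, o} × {x2} = {(m,x2), (n,x2), (o,x2)}
  {m, n} × {x1, x2} = {(m,x1), (m,x2), (n,x1), (n,x2)}
  {n, o} × {x1, x2} = {(n,x1), (n,x2), (o,x1), (o,x2)}
  {m, n, o} × {x1, x2} = {(m,x1), (m,x2), (n,x1), (n,x2), (o,x1), (o,x2)}
These 16 distinct sets form the basis B.
Close under arbitrary unions to get τ_{X×Y}; counting gives |τ_{X×Y}| = 36.


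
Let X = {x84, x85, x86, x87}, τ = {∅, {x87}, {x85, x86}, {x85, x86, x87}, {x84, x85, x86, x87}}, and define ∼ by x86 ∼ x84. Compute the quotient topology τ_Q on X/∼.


X/∼ = {[x84=x86], [x85], [x87]}; |τ_Q| = 3.

Equivalence classes: [x84=x86], [x85], [x87].
Quotient map π: X → X/∼ sends x84 ↦ [x84=x86], x85 ↦ [x85], x86 ↦ [x84=x86], x87 ↦ [x87].
For each subset V ⊆ X/∼, compute π^{-1}(V) ⊆ X and check whether π^{-1}(V) ∈ τ. V is open in τ_Q iff π^{-1}(V) ∈ τ.
  V = {}: π^{-1}(V) = ∅ ∈ τ ✓.
  V = {[x84=x86]}: π^{-1}(V) = {x84, x86} ∉ τ ✗.
  V = {[x85]}: π^{-1}(V) = {x85} ∉ τ ✗.
  V = {[x84=x86], [x85]}: π^{-1}(V) = {x84, x85, x86} ∉ τ ✗.
  V = {[x87]}: π^{-1}(V) = {x87} ∈ τ ✓.
  V = {[x84=x86], [x87]}: π^{-1}(V) = {x84, x86, x87} ∉ τ ✗.
  V = {[x85], [x87]}: π^{-1}(V) = {x85, x87} ∉ τ ✗.
  V = {[x84=x86], [x85], [x87]}: π^{-1}(V) = {x84, x85, x86, x87} ∈ τ ✓.
Open sets in the quotient: τ_Q = {{}, {[x87]}, {[x84=x86], [x85], [x87]}} (3 elements).


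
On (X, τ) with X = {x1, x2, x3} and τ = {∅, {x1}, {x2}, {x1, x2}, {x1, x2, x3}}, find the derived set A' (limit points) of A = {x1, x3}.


A' = {x3}

For each x ∈ X, list the open sets U ∈ τ with x ∈ U, then check whether U ∩ (A ∖ {x}) ≠ ∅ for every such U.
  x = x1: open {x1} ∋ x has {x1} ∩ (A ∖ {x1}) = ∅, so x is NOT a limit point.
  x = x2: open {x2} ∋ x has {x2} ∩ (A ∖ {x2}) = ∅, so x is NOT a limit point.
  x = x3: opens ∋ x are {x1, x2, x3}; each meets A ∖ {x3}, so x IS a limit point.
Collecting: A' = {x3}.


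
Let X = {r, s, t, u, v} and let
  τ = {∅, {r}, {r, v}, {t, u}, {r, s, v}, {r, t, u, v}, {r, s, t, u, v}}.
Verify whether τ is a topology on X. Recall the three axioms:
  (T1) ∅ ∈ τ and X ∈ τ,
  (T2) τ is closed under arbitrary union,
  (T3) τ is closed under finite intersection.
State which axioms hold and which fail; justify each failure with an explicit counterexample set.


τ is NOT a topology on X.

Axiom (T1): ∅ ∈ τ? Yes; X ∈ τ? Yes.
Axiom (T2/T3): check pairwise unions and intersections of members of τ.
Counterexample for (T2): {r} ∪ {t, u} = {r, t, u} ∉ τ. Therefore τ is NOT a topology.


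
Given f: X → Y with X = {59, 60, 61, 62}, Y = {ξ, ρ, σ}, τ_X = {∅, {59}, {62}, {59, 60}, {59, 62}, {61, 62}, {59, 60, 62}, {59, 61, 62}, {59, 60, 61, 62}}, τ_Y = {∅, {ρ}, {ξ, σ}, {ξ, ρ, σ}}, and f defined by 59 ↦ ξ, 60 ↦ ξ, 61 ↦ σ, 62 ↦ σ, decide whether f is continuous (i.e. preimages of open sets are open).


f IS continuous.

Compute f^{-1}(U) for each U ∈ τ_Y:
  U = ∅: f^{-1}(U) = ∅ ∈ τ_X ✓.
  U = {ρ}: f^{-1}(U) = ∅ ∈ τ_X ✓.
  U = {ξ, σ}: f^{-1}(U) = {59, 60, 61, 62} ∈ τ_X ✓.
  U = {ξ, ρ, σ}: f^{-1}(U) = {59, 60, 61, 62} ∈ τ_X ✓.
Every preimage lies in τ_X, so f IS continuous.


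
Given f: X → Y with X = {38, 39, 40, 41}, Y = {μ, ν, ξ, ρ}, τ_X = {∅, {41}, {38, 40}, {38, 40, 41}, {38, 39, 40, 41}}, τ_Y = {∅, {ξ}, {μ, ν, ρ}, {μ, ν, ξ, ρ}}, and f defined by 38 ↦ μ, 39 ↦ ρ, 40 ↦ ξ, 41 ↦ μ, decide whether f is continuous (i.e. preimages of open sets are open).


f is NOT continuous.

Compute f^{-1}(U) for each U ∈ τ_Y:
  U = ∅: f^{-1}(U) = ∅ ∈ τ_X ✓.
  U = {ξ}: f^{-1}(U) = {40} ∉ τ_X ✗.
  U = {μ, ν, ρ}: f^{-1}(U) = {38, 39, 41} ∉ τ_X ✗.
  U = {μ, ν, ξ, ρ}: f^{-1}(U) = {38, 39, 40, 41} ∈ τ_X ✓.
Found U = {ξ} with f^{-1}(U) = {40} not in τ_X. Therefore f is NOT continuous.


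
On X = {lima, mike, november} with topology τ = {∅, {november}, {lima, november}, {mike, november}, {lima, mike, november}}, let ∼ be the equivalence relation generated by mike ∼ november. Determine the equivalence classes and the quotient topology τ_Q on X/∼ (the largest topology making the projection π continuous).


X/∼ = {[lima], [mike=november]}; |τ_Q| = 3.

Equivalence classes: [lima], [mike=november].
Quotient map π: X → X/∼ sends lima ↦ [lima], mike ↦ [mike=november], november ↦ [mike=november].
For each subset V ⊆ X/∼, compute π^{-1}(V) ⊆ X and check whether π^{-1}(V) ∈ τ. V is open in τ_Q iff π^{-1}(V) ∈ τ.
  V = {}: π^{-1}(V) = ∅ ∈ τ ✓.
  V = {[lima]}: π^{-1}(V) = {lima} ∉ τ ✗.
  V = {[mike=november]}: π^{-1}(V) = {mike, november} ∈ τ ✓.
  V = {[lima], [mike=november]}: π^{-1}(V) = {lima, mike, november} ∈ τ ✓.
Open sets in the quotient: τ_Q = {{}, {[mike=november]}, {[lima], [mike=november]}} (3 elements).


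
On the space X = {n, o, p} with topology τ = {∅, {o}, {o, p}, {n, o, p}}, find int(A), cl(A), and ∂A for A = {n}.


int(A) = ∅, cl(A) = {n}, ∂A = {n}.

Closed sets in (X, τ) are complements of opens:
  closed(X, τ) = {∅, {n}, {n, p}, {n, o, p}}.
int(A) = ⋃ {U ∈ τ : U ⊆ A}. Opens contained in A: ∅.
Taking the union of these: int(A) = ∅.
cl(A) = ⋂ {C closed : A ⊆ C}. Closed sets containing A: {n}, {n, p}, {n, o, p}.
Intersecting these: cl(A) = {n}.
∂A = cl(A) ∖ int(A) = {n} ∖ ∅ = {n}.


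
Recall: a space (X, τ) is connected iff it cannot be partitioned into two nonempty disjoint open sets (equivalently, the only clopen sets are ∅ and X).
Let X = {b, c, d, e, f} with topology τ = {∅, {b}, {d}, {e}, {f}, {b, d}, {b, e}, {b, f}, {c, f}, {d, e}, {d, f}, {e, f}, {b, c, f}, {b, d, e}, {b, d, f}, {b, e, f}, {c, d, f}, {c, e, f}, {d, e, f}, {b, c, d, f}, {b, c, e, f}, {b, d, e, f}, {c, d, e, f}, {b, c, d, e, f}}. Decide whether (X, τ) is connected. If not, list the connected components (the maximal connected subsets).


(X, τ) is disconnected; components = [{b}, {d}, {e}, {c, f}].

Find clopen sets (U ∈ τ with X ∖ U ∈ τ):
  U = ∅, X ∖ U = {b, c, d, e, f} — both open, so U is clopen.
  U = {b}, X ∖ U = {c, d, e, f} — both open, so U is clopen.
  U = {d}, X ∖ U = {b, c, e, f} — both open, so U is clopen.
  U = {e}, X ∖ U = {b, c, d, f} — both open, so U is clopen.
  U = {b, d}, X ∖ U = {c, e, f} — both open, so U is clopen.
  U = {b, e}, X ∖ U = {c, d, f} — both open, so U is clopen.
  U = {c, f}, X ∖ U = {b, d, e} — both open, so U is clopen.
  U = {d, e}, X ∖ U = {b, c, f} — both open, so U is clopen.
  U = {b, c, f}, X ∖ U = {d, e} — both open, so U is clopen.
  U = {b, d, e}, X ∖ U = {c, f} — both open, so U is clopen.
  U = {c, d, f}, X ∖ U = {b, e} — both open, so U is clopen.
  U = {c, e, f}, X ∖ U = {b, d} — both open, so U is clopen.
  U = {b, c, d, f}, X ∖ U = {e} — both open, so U is clopen.
  U = {b, c, e, f}, X ∖ U = {d} — both open, so U is clopen.
  U = {c, d, e, f}, X ∖ U = {b} — both open, so U is clopen.
  U = {b, c, d, e, f}, X ∖ U = ∅ — both open, so U is clopen.
Nontrivial clopen(s) exist: e.g. {c, d, f}. So (X, τ) is disconnected.
Compute connected components by grouping points that agree on all clopens:
  component: {b}
  component: {d}
  component: {e}
  component: {c, f}


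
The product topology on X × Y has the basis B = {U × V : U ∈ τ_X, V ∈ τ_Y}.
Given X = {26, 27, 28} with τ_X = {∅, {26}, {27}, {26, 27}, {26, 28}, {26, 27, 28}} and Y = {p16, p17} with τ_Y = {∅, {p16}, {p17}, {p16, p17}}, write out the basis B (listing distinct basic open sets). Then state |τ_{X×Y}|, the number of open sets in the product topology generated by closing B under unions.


Basis B = {∅ × ∅, {26} × {p16}, {26} × {p17}, {27} × {p16}, {27} × {p17}, {26} × {p16, p17}, {26, 27} × {p16}, {26, 28} × {p16}, {26, 27} × {p17}, {26, 28} × {p17}, {27} × {p16, p17}, {26, 27, 28} × {p16}, {26, 27, 28} × {p17}, {26, 27} × {p16, p17}, {26, 28} × {p16, p17}, {26, 27, 28} × {p16, p17}}; |τ_{X×Y}| = 36.

Enumerate products U × V with U ∈ τ_X, V ∈ τ_Y (deduplicated):
  ∅ × ∅ = {} (∅)
  {26} × {p16} = {(26,p16)}
  {26} × {p17} = {(26,p17)}
  {27} × {p16} = {(27,p16)}
  {27} × {p17} = {(27,p17)}
  {26} × {p16, p17} = {(26,p16), (26,p17)}
  {26, 27} × {p16} = {(26,p16), (27,p16)}
  {26, 28} × {p16} = {(26,p16), (28,p16)}
  {26, 27} × {p17} = {(26,p17), (27,p17)}
  {26, 28} × {p17} = {(26,p17), (28,p17)}
  {27} × {p16, p17} = {(27,p16), (27,p17)}
  {26, 27, 28} × {p16} = {(26,p16), (27,p16), (28,p16)}
  {26, 27, 28} × {p17} = {(26,p17), (27,p17), (28,p17)}
  {26, 27} × {p16, p17} = {(26,p16), (26,p17), (27,p16), (27,p17)}
  {26, 28} × {p16, p17} = {(26,p16), (26,p17), (28,p16), (28,p17)}
  {26, 27, 28} × {p16, p17} = {(26,p16), (26,p17), (27,p16), (27,p17), (28,p16), (28,p17)}
These 16 distinct sets form the basis B.
Close under arbitrary unions to get τ_{X×Y}; counting gives |τ_{X×Y}| = 36.


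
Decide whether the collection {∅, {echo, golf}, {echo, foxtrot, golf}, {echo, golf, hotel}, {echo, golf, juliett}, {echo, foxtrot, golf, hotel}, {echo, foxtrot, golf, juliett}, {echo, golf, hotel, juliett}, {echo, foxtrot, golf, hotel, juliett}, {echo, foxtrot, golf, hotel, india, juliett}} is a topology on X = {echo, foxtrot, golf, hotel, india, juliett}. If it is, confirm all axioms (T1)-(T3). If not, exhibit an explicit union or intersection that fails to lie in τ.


τ IS a topology on X.

Axiom (T1): ∅ ∈ τ? Yes; X ∈ τ? Yes.
Axiom (T2/T3): check pairwise unions and intersections of members of τ.
All pairwise intersections and unions checked — each lies in τ. Therefore τ satisfies (T1), (T2), (T3): it IS a topology on X.


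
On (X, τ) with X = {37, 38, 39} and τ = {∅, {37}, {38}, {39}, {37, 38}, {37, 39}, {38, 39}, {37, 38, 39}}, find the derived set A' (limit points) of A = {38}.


A' = ∅

For each x ∈ X, list the open sets U ∈ τ with x ∈ U, then check whether U ∩ (A ∖ {x}) ≠ ∅ for every such U.
  x = 37: open {37} ∋ x has {37} ∩ (A ∖ {37}) = ∅, so x is NOT a limit point.
  x = 38: open {38} ∋ x has {38} ∩ (A ∖ {38}) = ∅, so x is NOT a limit point.
  x = 39: open {39} ∋ x has {39} ∩ (A ∖ {39}) = ∅, so x is NOT a limit point.
Collecting: A' = ∅.


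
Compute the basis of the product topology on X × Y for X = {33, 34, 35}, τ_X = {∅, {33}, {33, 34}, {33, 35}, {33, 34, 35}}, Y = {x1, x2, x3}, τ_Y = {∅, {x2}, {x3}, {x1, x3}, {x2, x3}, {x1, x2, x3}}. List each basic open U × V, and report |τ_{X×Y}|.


Basis B = {∅ × ∅, {33} × {x2}, {33} × {x3}, {33} × {x1, x3}, {33} × {x2, x3}, {33, 34} × {x2}, {33, 35} × {x2}, {33, 34} × {x3}, {33, 35} × {x3}, {33} × {x1, x2, x3}, {33, 34, 35} × {x2}, {33, 34, 35} × {x3}, {33, 34} × {x1, x3}, {33, 35} × {x1, x3}, {33, 34} × {x2, x3}, {33, 35} × {x2, x3}, {33, 34} × {x1, x2, x3}, {33, 35} × {x1, x2, x3}, {33, 34, 35} × {x1, x3}, {33, 34, 35} × {x2, x3}, {33, 34, 35} × {x1, x2, x3}}; |τ_{X×Y}| = 70.

Enumerate products U × V with U ∈ τ_X, V ∈ τ_Y (deduplicated):
  ∅ × ∅ = {} (∅)
  {33} × {x2} = {(33,x2)}
  {33} × {x3} = {(33,x3)}
  {33} × {x1, x3} = {(33,x1), (33,x3)}
  {33} × {x2, x3} = {(33,x2), (33,x3)}
  {33, 34} × {x2} = {(33,x2), (34,x2)}
  {33, 35} × {x2} = {(33,x2), (35,x2)}
  {33, 34} × {x3} = {(33,x3), (34,x3)}
  {33, 35} × {x3} = {(33,x3), (35,x3)}
  {33} × {x1, x2, x3} = {(33,x1), (33,x2), (33,x3)}
  {33, 34, 35} × {x2} = {(33,x2), (34,x2), (35,x2)}
  {33, 34, 35} × {x3} = {(33,x3), (34,x3), (35,x3)}
  {33, 34} × {x1, x3} = {(33,x1), (33,x3), (34,x1), (34,x3)}
  {33, 35} × {x1, x3} = {(33,x1), (33,x3), (35,x1), (35,x3)}
  {33, 34} × {x2, x3} = {(33,x2), (33,x3), (34,x2), (34,x3)}
  {33, 35} × {x2, x3} = {(33,x2), (33,x3), (35,x2), (35,x3)}
  {33, 34} × {x1, x2, x3} = {(33,x1), (33,x2), (33,x3), (34,x1), (34,x2), (34,x3)}
  {33, 35} × {x1, x2, x3} = {(33,x1), (33,x2), (33,x3), (35,x1), (35,x2), (35,x3)}
  {33, 34, 35} × {x1, x3} = {(33,x1), (33,x3), (34,x1), (34,x3), (35,x1), (35,x3)}
  {33, 34, 35} × {x2, x3} = {(33,x2), (33,x3), (34,x2), (34,x3), (35,x2), (35,x3)}
  {33, 34, 35} × {x1, x2, x3} = {(33,x1), (33,x2), (33,x3), (34,x1), (34,x2), (34,x3), (35,x1), (35,x2), (35,x3)}
These 21 distinct sets form the basis B.
Close under arbitrary unions to get τ_{X×Y}; counting gives |τ_{X×Y}| = 70.


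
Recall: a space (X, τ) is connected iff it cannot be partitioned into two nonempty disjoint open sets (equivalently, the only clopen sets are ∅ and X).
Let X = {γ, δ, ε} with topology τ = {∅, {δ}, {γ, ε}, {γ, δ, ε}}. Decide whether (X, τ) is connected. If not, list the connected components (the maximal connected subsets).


(X, τ) is disconnected; components = [{δ}, {γ, ε}].

Find clopen sets (U ∈ τ with X ∖ U ∈ τ):
  U = ∅, X ∖ U = {γ, δ, ε} — both open, so U is clopen.
  U = {δ}, X ∖ U = {γ, ε} — both open, so U is clopen.
  U = {γ, ε}, X ∖ U = {δ} — both open, so U is clopen.
  U = {γ, δ, ε}, X ∖ U = ∅ — both open, so U is clopen.
Nontrivial clopen(s) exist: e.g. {δ}. So (X, τ) is disconnected.
Compute connected components by grouping points that agree on all clopens:
  component: {δ}
  component: {γ, ε}


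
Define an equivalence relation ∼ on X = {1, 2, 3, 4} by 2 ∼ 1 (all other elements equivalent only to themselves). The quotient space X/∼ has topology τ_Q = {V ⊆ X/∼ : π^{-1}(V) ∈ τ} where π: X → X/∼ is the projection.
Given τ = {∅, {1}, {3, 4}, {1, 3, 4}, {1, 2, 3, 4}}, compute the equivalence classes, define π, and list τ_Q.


X/∼ = {[1=2], [3], [4]}; |τ_Q| = 3.

Equivalence classes: [1=2], [3], [4].
Quotient map π: X → X/∼ sends 1 ↦ [1=2], 2 ↦ [1=2], 3 ↦ [3], 4 ↦ [4].
For each subset V ⊆ X/∼, compute π^{-1}(V) ⊆ X and check whether π^{-1}(V) ∈ τ. V is open in τ_Q iff π^{-1}(V) ∈ τ.
  V = {}: π^{-1}(V) = ∅ ∈ τ ✓.
  V = {[1=2]}: π^{-1}(V) = {1, 2} ∉ τ ✗.
  V = {[3]}: π^{-1}(V) = {3} ∉ τ ✗.
  V = {[1=2], [3]}: π^{-1}(V) = {1, 2, 3} ∉ τ ✗.
  V = {[4]}: π^{-1}(V) = {4} ∉ τ ✗.
  V = {[1=2], [4]}: π^{-1}(V) = {1, 2, 4} ∉ τ ✗.
  V = {[3], [4]}: π^{-1}(V) = {3, 4} ∈ τ ✓.
  V = {[1=2], [3], [4]}: π^{-1}(V) = {1, 2, 3, 4} ∈ τ ✓.
Open sets in the quotient: τ_Q = {{}, {[3], [4]}, {[1=2], [3], [4]}} (3 elements).


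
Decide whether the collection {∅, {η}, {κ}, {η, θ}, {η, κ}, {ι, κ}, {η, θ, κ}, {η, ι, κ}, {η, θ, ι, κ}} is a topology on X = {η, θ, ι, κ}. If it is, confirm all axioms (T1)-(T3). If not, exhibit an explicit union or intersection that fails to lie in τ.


τ IS a topology on X.

Axiom (T1): ∅ ∈ τ? Yes; X ∈ τ? Yes.
Axiom (T2/T3): check pairwise unions and intersections of members of τ.
All pairwise intersections and unions checked — each lies in τ. Therefore τ satisfies (T1), (T2), (T3): it IS a topology on X.


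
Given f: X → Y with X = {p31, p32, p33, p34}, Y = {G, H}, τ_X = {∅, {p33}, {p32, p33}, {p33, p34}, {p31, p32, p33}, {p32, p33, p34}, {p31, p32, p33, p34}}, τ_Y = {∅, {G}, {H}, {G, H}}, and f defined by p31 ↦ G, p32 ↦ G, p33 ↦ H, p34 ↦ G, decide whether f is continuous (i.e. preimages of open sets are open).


f is NOT continuous.

Compute f^{-1}(U) for each U ∈ τ_Y:
  U = ∅: f^{-1}(U) = ∅ ∈ τ_X ✓.
  U = {G}: f^{-1}(U) = {p31, p32, p34} ∉ τ_X ✗.
  U = {H}: f^{-1}(U) = {p33} ∈ τ_X ✓.
  U = {G, H}: f^{-1}(U) = {p31, p32, p33, p34} ∈ τ_X ✓.
Found U = {G} with f^{-1}(U) = {p31, p32, p34} not in τ_X. Therefore f is NOT continuous.


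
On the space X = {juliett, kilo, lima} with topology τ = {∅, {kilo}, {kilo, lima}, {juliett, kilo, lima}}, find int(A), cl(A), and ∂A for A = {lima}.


int(A) = ∅, cl(A) = {juliett, lima}, ∂A = {juliett, lima}.

Closed sets in (X, τ) are complements of opens:
  closed(X, τ) = {∅, {juliett}, {juliett, lima}, {juliett, kilo, lima}}.
int(A) = ⋃ {U ∈ τ : U ⊆ A}. Opens contained in A: ∅.
Taking the union of these: int(A) = ∅.
cl(A) = ⋂ {C closed : A ⊆ C}. Closed sets containing A: {juliett, lima}, {juliett, kilo, lima}.
Intersecting these: cl(A) = {juliett, lima}.
∂A = cl(A) ∖ int(A) = {juliett, lima} ∖ ∅ = {juliett, lima}.


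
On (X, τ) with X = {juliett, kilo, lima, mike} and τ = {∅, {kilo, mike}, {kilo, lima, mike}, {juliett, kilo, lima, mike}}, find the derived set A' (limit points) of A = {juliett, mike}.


A' = {juliett, kilo, lima}

For each x ∈ X, list the open sets U ∈ τ with x ∈ U, then check whether U ∩ (A ∖ {x}) ≠ ∅ for every such U.
  x = juliett: opens ∋ x are {juliett, kilo, lima, mike}; each meets A ∖ {juliett}, so x IS a limit point.
  x = kilo: opens ∋ x are {kilo, mike}, {kilo, lima, mike}, {juliett, kilo, lima, mike}; each meets A ∖ {kilo}, so x IS a limit point.
  x = lima: opens ∋ x are {kilo, lima, mike}, {juliett, kilo, lima, mike}; each meets A ∖ {lima}, so x IS a limit point.
  x = mike: open {kilo, mike} ∋ x has {kilo, mike} ∩ (A ∖ {mike}) = ∅, so x is NOT a limit point.
Collecting: A' = {juliett, kilo, lima}.


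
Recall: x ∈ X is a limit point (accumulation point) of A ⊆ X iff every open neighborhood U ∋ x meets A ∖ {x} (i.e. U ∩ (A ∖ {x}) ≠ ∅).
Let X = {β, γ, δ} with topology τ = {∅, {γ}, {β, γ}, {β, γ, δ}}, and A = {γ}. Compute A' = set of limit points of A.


A' = {β, δ}

For each x ∈ X, list the open sets U ∈ τ with x ∈ U, then check whether U ∩ (A ∖ {x}) ≠ ∅ for every such U.
  x = β: opens ∋ x are {β, γ}, {β, γ, δ}; each meets A ∖ {β}, so x IS a limit point.
  x = γ: open {γ} ∋ x has {γ} ∩ (A ∖ {γ}) = ∅, so x is NOT a limit point.
  x = δ: opens ∋ x are {β, γ, δ}; each meets A ∖ {δ}, so x IS a limit point.
Collecting: A' = {β, δ}.


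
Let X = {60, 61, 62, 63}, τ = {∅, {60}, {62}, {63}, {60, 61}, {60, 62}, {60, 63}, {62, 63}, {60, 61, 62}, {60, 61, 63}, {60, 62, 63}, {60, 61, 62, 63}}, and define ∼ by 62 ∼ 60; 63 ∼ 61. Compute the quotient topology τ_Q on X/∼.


X/∼ = {[60=62], [61=63]}; |τ_Q| = 3.

Equivalence classes: [60=62], [61=63].
Quotient map π: X → X/∼ sends 60 ↦ [60=62], 61 ↦ [61=63], 62 ↦ [60=62], 63 ↦ [61=63].
For each subset V ⊆ X/∼, compute π^{-1}(V) ⊆ X and check whether π^{-1}(V) ∈ τ. V is open in τ_Q iff π^{-1}(V) ∈ τ.
  V = {}: π^{-1}(V) = ∅ ∈ τ ✓.
  V = {[60=62]}: π^{-1}(V) = {60, 62} ∈ τ ✓.
  V = {[61=63]}: π^{-1}(V) = {61, 63} ∉ τ ✗.
  V = {[60=62], [61=63]}: π^{-1}(V) = {60, 61, 62, 63} ∈ τ ✓.
Open sets in the quotient: τ_Q = {{}, {[60=62]}, {[60=62], [61=63]}} (3 elements).
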